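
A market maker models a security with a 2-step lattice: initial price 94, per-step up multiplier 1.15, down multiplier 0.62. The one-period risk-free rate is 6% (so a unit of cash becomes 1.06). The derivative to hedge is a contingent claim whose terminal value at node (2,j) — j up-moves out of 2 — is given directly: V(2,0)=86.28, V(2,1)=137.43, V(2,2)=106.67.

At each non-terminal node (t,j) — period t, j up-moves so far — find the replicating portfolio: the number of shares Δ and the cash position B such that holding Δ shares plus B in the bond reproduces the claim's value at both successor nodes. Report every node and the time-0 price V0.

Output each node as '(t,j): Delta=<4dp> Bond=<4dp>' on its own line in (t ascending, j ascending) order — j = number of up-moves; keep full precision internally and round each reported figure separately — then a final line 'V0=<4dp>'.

(0,0): Delta=-0.3191 Bond=132.1256
(1,0): Delta=1.6560 Bond=24.9473
(1,1): Delta=-0.5369 Bond=163.5975
V0=102.1314

The replicating-portfolio and risk-neutral prices coincide; use p* = (1.06−0.62)/(1.15−0.62) = 0.8302 for the latter.
Payoff layer (t=2): V(2,0)=86.2800, V(2,1)=137.4300, V(2,2)=106.6700
(1,0): S=58.2800. Δ = (V_up−V_dn)/(S_up−S_dn) = (137.4300−86.2800)/(67.0220−36.1336) = 1.6560. V = [p*·137.4300 + (1−p*)·86.2800]/1.06 = 121.4567. B = V − Δ·S = 24.9473.
(1,1): S=108.1000. Δ = (V_up−V_dn)/(S_up−S_dn) = (106.6700−137.4300)/(124.3150−67.0220) = -0.5369. V = [p*·106.6700 + (1−p*)·137.4300]/1.06 = 105.5598. B = V − Δ·S = 163.5975.
(0,0): S=94.0000. Δ = (V_up−V_dn)/(S_up−S_dn) = (105.5598−121.4567)/(108.1000−58.2800) = -0.3191. V = [p*·105.5598 + (1−p*)·121.4567]/1.06 = 102.1314. B = V − Δ·S = 132.1256.
Root portfolio cost Δ·94+B reproduces V0=102.1314.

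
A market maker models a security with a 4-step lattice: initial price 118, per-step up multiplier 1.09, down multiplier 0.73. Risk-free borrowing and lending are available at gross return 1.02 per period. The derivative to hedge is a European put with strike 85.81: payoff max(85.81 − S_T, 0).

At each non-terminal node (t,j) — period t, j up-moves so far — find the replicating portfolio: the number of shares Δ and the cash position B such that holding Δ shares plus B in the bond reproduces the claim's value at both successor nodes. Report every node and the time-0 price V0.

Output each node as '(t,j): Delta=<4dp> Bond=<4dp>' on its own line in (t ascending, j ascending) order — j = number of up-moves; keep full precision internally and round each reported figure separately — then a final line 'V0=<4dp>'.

(0,0): Delta=-0.1459 Bond=19.5790
(1,0): Delta=-0.4822 Bond=48.9392
(1,1): Delta=-0.0915 Bond=12.9782
(2,0): Delta=-1.0000 Bond=82.4779
(2,1): Delta=-0.3985 Bond=42.0587
(2,2): Delta=-0.0419 Bond=6.2810
(3,0): Delta=-1.0000 Bond=84.1275
(3,1): Delta=-1.0000 Bond=84.1275
(3,2): Delta=-0.3013 Bond=32.9483
(3,3): Delta=0.0000 Bond=0.0000
V0=2.3615

Risk-neutral probability p* = (R−d)/(u−d) = (1.02−0.73)/(1.09−0.73) = 0.8056.
Payoff layer (t=4): V(4,0)=52.3001, V(4,1)=35.7746, V(4,2)=11.0997, V(4,3)=0.0000, V(4,4)=0.0000
Node (3,0) S=45.9040: V=(p*·35.7746+(1−p*)·52.3001)/1.02=38.2234; Δ=(35.7746−52.3001)/(50.0354−33.5099)=-1.0000; B=V−Δ·S=84.1275
Node (3,1) S=68.5416: V=(p*·11.0997+(1−p*)·35.7746)/1.02=15.5859; Δ=(11.0997−35.7746)/(74.7103−50.0354)=-1.0000; B=V−Δ·S=84.1275
Node (3,2) S=102.3429: V=(p*·0.0000+(1−p*)·11.0997)/1.02=2.1159; Δ=(0.0000−11.0997)/(111.5538−74.7103)=-0.3013; B=V−Δ·S=32.9483
Node (3,3) S=152.8134: V=(p*·0.0000+(1−p*)·0.0000)/1.02=0.0000; Δ=(0.0000−0.0000)/(166.5666−111.5538)=0.0000; B=V−Δ·S=0.0000
Node (2,0) S=62.8822: V=(p*·15.5859+(1−p*)·38.2234)/1.02=19.5957; Δ=(15.5859−38.2234)/(68.5416−45.9040)=-1.0000; B=V−Δ·S=82.4779
Node (2,1) S=93.8926: V=(p*·2.1159+(1−p*)·15.5859)/1.02=4.6423; Δ=(2.1159−15.5859)/(102.3429−68.5416)=-0.3985; B=V−Δ·S=42.0587
Node (2,2) S=140.1958: V=(p*·0.0000+(1−p*)·2.1159)/1.02=0.4034; Δ=(0.0000−2.1159)/(152.8134−102.3429)=-0.0419; B=V−Δ·S=6.2810
Node (1,0) S=86.1400: V=(p*·4.6423+(1−p*)·19.5957)/1.02=7.4018; Δ=(4.6423−19.5957)/(93.8926−62.8822)=-0.4822; B=V−Δ·S=48.9392
Node (1,1) S=128.6200: V=(p*·0.4034+(1−p*)·4.6423)/1.02=1.2035; Δ=(0.4034−4.6423)/(140.1958−93.8926)=-0.0915; B=V−Δ·S=12.9782
Node (0,0) S=118.0000: V=(p*·1.2035+(1−p*)·7.4018)/1.02=2.3615; Δ=(1.2035−7.4018)/(128.6200−86.1400)=-0.1459; B=V−Δ·S=19.5790
Root portfolio cost Δ·118+B reproduces V0=2.3615.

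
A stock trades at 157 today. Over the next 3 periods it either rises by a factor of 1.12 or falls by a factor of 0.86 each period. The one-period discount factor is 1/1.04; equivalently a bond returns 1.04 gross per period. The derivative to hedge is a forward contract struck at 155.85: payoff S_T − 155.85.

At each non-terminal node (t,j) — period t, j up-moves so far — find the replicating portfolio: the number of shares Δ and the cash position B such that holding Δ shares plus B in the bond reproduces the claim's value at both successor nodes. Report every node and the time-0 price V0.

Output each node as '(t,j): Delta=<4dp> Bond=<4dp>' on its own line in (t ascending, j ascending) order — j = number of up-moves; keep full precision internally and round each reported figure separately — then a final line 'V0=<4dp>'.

Under the risk-neutral measure, an up-move has probability p* = (R−d)/(u−d) = 0.6923 and values discount at R = 1.04.
Terminal payoffs: V(3,0)=-55.9892, V(3,1)=-25.7987, V(3,2)=13.5191, V(3,3)=64.7237
  t=2,j=0: stock 116.1172 → up 130.0513 (V=-25.7987), down 99.8608 (V=-55.9892). Price -33.7386; hedge Δ=1.0000, bond B=-149.8558.
  t=2,j=1: stock 151.2224 → up 169.3691 (V=13.5191), down 130.0513 (V=-25.7987). Price 1.3666; hedge Δ=1.0000, bond B=-149.8558.
  t=2,j=2: stock 196.9408 → up 220.5737 (V=64.7237), down 169.3691 (V=13.5191). Price 47.0850; hedge Δ=1.0000, bond B=-149.8558.
  t=1,j=0: stock 135.0200 → up 151.2224 (V=1.3666), down 116.1172 (V=-33.7386). Price -9.0721; hedge Δ=1.0000, bond B=-144.0921.
  t=1,j=1: stock 175.8400 → up 196.9408 (V=47.0850), down 151.2224 (V=1.3666). Price 31.7479; hedge Δ=1.0000, bond B=-144.0921.
  t=0,j=0: stock 157.0000 → up 175.8400 (V=31.7479), down 135.0200 (V=-9.0721). Price 18.4499; hedge Δ=1.0000, bond B=-138.5501.
Root portfolio cost Δ·157+B reproduces V0=18.4499.

(0,0): Delta=1.0000 Bond=-138.5501
(1,0): Delta=1.0000 Bond=-144.0921
(1,1): Delta=1.0000 Bond=-144.0921
(2,0): Delta=1.0000 Bond=-149.8558
(2,1): Delta=1.0000 Bond=-149.8558
(2,2): Delta=1.0000 Bond=-149.8558
V0=18.4499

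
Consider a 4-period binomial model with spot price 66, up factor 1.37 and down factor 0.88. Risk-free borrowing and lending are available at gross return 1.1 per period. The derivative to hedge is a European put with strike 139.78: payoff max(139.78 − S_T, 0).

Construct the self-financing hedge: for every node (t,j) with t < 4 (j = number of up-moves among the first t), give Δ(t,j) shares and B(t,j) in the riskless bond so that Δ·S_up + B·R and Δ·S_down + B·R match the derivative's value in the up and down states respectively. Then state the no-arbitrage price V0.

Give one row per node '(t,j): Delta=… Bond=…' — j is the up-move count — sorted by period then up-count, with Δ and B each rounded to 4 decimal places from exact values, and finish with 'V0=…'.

(0,0): Delta=-0.7511 Bond=82.9215
(1,0): Delta=-0.9440 Bond=102.4174
(1,1): Delta=-0.5990 Bond=77.4635
(2,0): Delta=-1.0000 Bond=115.5207
(2,1): Delta=-0.8999 Bond=109.1472
(2,2): Delta=-0.3619 Bond=55.8323
(3,0): Delta=-1.0000 Bond=127.0727
(3,1): Delta=-1.0000 Bond=127.0727
(3,2): Delta=-0.8209 Bond=111.4577
(3,3): Delta=0.0000 Bond=0.0000
V0=33.3482

Risk-neutral probability p* = (R−d)/(u−d) = (1.1−0.88)/(1.37−0.88) = 0.4490.
Payoff layer (t=4): V(4,0)=100.2001, V(4,1)=78.1613, V(4,2)=43.8509, V(4,3)=0.0000, V(4,4)=0.0000
Node (3,0) S=44.9772: V=(p*·78.1613+(1−p*)·100.2001)/1.1=82.0956; Δ=(78.1613−100.2001)/(61.6187−39.5799)=-1.0000; B=V−Δ·S=127.0727
Node (3,1) S=70.0212: V=(p*·43.8509+(1−p*)·78.1613)/1.1=57.0515; Δ=(43.8509−78.1613)/(95.9291−61.6187)=-1.0000; B=V−Δ·S=127.0727
Node (3,2) S=109.0104: V=(p*·0.0000+(1−p*)·43.8509)/1.1=21.9661; Δ=(0.0000−43.8509)/(149.3442−95.9291)=-0.8209; B=V−Δ·S=111.4577
Node (3,3) S=169.7093: V=(p*·0.0000+(1−p*)·0.0000)/1.1=0.0000; Δ=(0.0000−0.0000)/(232.5017−149.3442)=0.0000; B=V−Δ·S=0.0000
Node (2,0) S=51.1104: V=(p*·57.0515+(1−p*)·82.0956)/1.1=64.4103; Δ=(57.0515−82.0956)/(70.0212−44.9772)=-1.0000; B=V−Δ·S=115.5207
Node (2,1) S=79.5696: V=(p*·21.9661+(1−p*)·57.0515)/1.1=37.5444; Δ=(21.9661−57.0515)/(109.0104−70.0212)=-0.8999; B=V−Δ·S=109.1472
Node (2,2) S=123.8754: V=(p*·0.0000+(1−p*)·21.9661)/1.1=11.0034; Δ=(0.0000−21.9661)/(169.7093−109.0104)=-0.3619; B=V−Δ·S=55.8323
Node (1,0) S=58.0800: V=(p*·37.5444+(1−p*)·64.4103)/1.1=47.5891; Δ=(37.5444−64.4103)/(79.5696−51.1104)=-0.9440; B=V−Δ·S=102.4174
Node (1,1) S=90.4200: V=(p*·11.0034+(1−p*)·37.5444)/1.1=23.2982; Δ=(11.0034−37.5444)/(123.8754−79.5696)=-0.5990; B=V−Δ·S=77.4635
Node (0,0) S=66.0000: V=(p*·23.2982+(1−p*)·47.5891)/1.1=33.3482; Δ=(23.2982−47.5891)/(90.4200−58.0800)=-0.7511; B=V−Δ·S=82.9215
Check: Δ(0,0)·S0 + B(0,0) = 33.3482 = V0.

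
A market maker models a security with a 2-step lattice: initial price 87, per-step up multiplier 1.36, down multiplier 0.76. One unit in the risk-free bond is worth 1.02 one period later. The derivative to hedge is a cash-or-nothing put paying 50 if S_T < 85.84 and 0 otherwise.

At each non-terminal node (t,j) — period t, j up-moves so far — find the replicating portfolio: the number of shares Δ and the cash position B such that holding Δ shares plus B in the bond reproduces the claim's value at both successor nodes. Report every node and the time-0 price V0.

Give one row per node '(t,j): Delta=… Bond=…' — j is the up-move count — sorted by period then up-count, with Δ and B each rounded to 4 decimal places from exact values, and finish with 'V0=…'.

(0,0): Delta=-0.5321 Bond=61.7284
(1,0): Delta=-1.2603 Bond=111.1111
(1,1): Delta=0.0000 Bond=0.0000
V0=15.4321

The replicating-portfolio and risk-neutral prices coincide; use p* = (1.02−0.76)/(1.36−0.76) = 0.4333 for the latter.
Terminal payoffs: V(2,0)=50.0000, V(2,1)=0.0000, V(2,2)=0.0000
  t=1,j=0: stock 66.1200 → up 89.9232 (V=0.0000), down 50.2512 (V=50.0000). Price 27.7778; hedge Δ=-1.2603, bond B=111.1111.
  t=1,j=1: stock 118.3200 → up 160.9152 (V=0.0000), down 89.9232 (V=0.0000). Price 0.0000; hedge Δ=0.0000, bond B=0.0000.
  t=0,j=0: stock 87.0000 → up 118.3200 (V=0.0000), down 66.1200 (V=27.7778). Price 15.4321; hedge Δ=-0.5321, bond B=61.7284.
Each (Δ,B) replicates both successor values, so the strategy is self-financing and V0 is arbitrage-free.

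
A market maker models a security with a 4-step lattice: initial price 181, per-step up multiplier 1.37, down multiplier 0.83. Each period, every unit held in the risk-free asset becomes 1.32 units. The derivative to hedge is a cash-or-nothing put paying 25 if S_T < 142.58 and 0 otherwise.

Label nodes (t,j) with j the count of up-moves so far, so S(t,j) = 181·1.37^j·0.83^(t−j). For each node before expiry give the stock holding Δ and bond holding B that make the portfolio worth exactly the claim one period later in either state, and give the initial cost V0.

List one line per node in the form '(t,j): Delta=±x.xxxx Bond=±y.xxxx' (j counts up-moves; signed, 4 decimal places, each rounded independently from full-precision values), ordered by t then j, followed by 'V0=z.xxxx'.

Under the risk-neutral measure, an up-move has probability p* = (R−d)/(u−d) = 0.9074 and values discount at R = 1.32.
Terminal values V(4,·): V(4,0)=25.0000, V(4,1)=25.0000, V(4,2)=0.0000, V(4,3)=0.0000, V(4,4)=0.0000
  t=3,j=0: stock 103.4934 → up 141.7860 (V=25.0000), down 85.8996 (V=25.0000). Price 18.9394; hedge Δ=0.0000, bond B=18.9394.
  t=3,j=1: stock 170.8265 → up 234.0324 (V=0.0000), down 141.7860 (V=25.0000). Price 1.7536; hedge Δ=-0.2710, bond B=48.0499.
  t=3,j=2: stock 281.9667 → up 386.2944 (V=0.0000), down 234.0324 (V=0.0000). Price 0.0000; hedge Δ=0.0000, bond B=0.0000.
  t=3,j=3: stock 465.4149 → up 637.6184 (V=0.0000), down 386.2944 (V=0.0000). Price 0.0000; hedge Δ=0.0000, bond B=0.0000.
  t=2,j=0: stock 124.6909 → up 170.8265 (V=1.7536), down 103.4934 (V=18.9394). Price 2.5340; hedge Δ=-0.2552, bond B=34.3595.
  t=2,j=1: stock 205.8151 → up 281.9667 (V=0.0000), down 170.8265 (V=1.7536). Price 0.1230; hedge Δ=-0.0158, bond B=3.3705.
  t=2,j=2: stock 339.7189 → up 465.4149 (V=0.0000), down 281.9667 (V=0.0000). Price 0.0000; hedge Δ=0.0000, bond B=0.0000.
  t=1,j=0: stock 150.2300 → up 205.8151 (V=0.1230), down 124.6909 (V=2.5340). Price 0.2623; hedge Δ=-0.0297, bond B=4.7272.
  t=1,j=1: stock 247.9700 → up 339.7189 (V=0.0000), down 205.8151 (V=0.1230). Price 0.0086; hedge Δ=-0.0009, bond B=0.2364.
  t=0,j=0: stock 181.0000 → up 247.9700 (V=0.0086), down 150.2300 (V=0.2623). Price 0.0243; hedge Δ=-0.0026, bond B=0.4941.
Root portfolio cost Δ·181+B reproduces V0=0.0243.

(0,0): Delta=-0.0026 Bond=0.4941
(1,0): Delta=-0.0297 Bond=4.7272
(1,1): Delta=-0.0009 Bond=0.2364
(2,0): Delta=-0.2552 Bond=34.3595
(2,1): Delta=-0.0158 Bond=3.3705
(2,2): Delta=0.0000 Bond=0.0000
(3,0): Delta=0.0000 Bond=18.9394
(3,1): Delta=-0.2710 Bond=48.0499
(3,2): Delta=0.0000 Bond=0.0000
(3,3): Delta=0.0000 Bond=0.0000
V0=0.0243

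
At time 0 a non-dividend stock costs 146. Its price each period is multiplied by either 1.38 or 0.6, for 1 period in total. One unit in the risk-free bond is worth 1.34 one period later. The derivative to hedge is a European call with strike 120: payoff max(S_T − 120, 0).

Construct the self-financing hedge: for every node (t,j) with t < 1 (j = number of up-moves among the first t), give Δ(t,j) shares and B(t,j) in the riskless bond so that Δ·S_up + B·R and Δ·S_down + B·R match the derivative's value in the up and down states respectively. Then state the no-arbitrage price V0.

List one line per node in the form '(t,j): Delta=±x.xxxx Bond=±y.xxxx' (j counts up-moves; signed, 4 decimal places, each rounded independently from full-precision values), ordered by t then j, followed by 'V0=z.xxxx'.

(0,0): Delta=0.7155 Bond=-46.7738
V0=57.6877

No-arbitrage ⇒ martingale measure with p* = (R−d)/(u−d) = 0.9487.
Terminal payoffs: V(1,0)=0.0000, V(1,1)=81.4800
Node (0,0) S=146.0000: V=(p*·81.4800+(1−p*)·0.0000)/1.34=57.6877; Δ=(81.4800−0.0000)/(201.4800−87.6000)=0.7155; B=V−Δ·S=-46.7738
The time-0 hedge costs 57.6877, which is the no-arbitrage price.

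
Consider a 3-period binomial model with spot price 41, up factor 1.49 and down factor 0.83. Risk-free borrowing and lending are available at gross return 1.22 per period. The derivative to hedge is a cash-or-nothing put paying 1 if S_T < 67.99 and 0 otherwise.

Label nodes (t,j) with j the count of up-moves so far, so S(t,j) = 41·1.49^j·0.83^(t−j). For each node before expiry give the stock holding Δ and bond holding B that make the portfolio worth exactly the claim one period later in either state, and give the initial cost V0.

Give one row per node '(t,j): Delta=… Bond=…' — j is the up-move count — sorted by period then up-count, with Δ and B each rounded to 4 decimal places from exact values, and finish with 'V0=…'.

(0,0): Delta=-0.0120 Bond=0.6932
(1,0): Delta=-0.0216 Bond=1.1711
(1,1): Delta=-0.0083 Bond=0.6205
(2,0): Delta=0.0000 Bond=0.8197
(2,1): Delta=-0.0299 Bond=1.8505
(2,2): Delta=0.0000 Bond=0.0000
V0=0.2011

Risk-neutral probability p* = (R−d)/(u−d) = (1.22−0.83)/(1.49−0.83) = 0.5909.
Terminal values V(3,·): V(3,0)=1.0000, V(3,1)=1.0000, V(3,2)=0.0000, V(3,3)=0.0000
(2,0): S=28.2449. Δ = (V_up−V_dn)/(S_up−S_dn) = (1.0000−1.0000)/(42.0849−23.4433) = 0.0000. V = [p*·1.0000 + (1−p*)·1.0000]/1.22 = 0.8197. B = V − Δ·S = 0.8197.
(2,1): S=50.7047. Δ = (V_up−V_dn)/(S_up−S_dn) = (0.0000−1.0000)/(75.5500−42.0849) = -0.0299. V = [p*·0.0000 + (1−p*)·1.0000]/1.22 = 0.3353. B = V − Δ·S = 1.8505.
(2,2): S=91.0241. Δ = (V_up−V_dn)/(S_up−S_dn) = (0.0000−0.0000)/(135.6259−75.5500) = 0.0000. V = [p*·0.0000 + (1−p*)·0.0000]/1.22 = 0.0000. B = V − Δ·S = 0.0000.
(1,0): S=34.0300. Δ = (V_up−V_dn)/(S_up−S_dn) = (0.3353−0.8197)/(50.7047−28.2449) = -0.0216. V = [p*·0.3353 + (1−p*)·0.8197]/1.22 = 0.4373. B = V − Δ·S = 1.1711.
(1,1): S=61.0900. Δ = (V_up−V_dn)/(S_up−S_dn) = (0.0000−0.3353)/(91.0241−50.7047) = -0.0083. V = [p*·0.0000 + (1−p*)·0.3353]/1.22 = 0.1124. B = V − Δ·S = 0.6205.
(0,0): S=41.0000. Δ = (V_up−V_dn)/(S_up−S_dn) = (0.1124−0.4373)/(61.0900−34.0300) = -0.0120. V = [p*·0.1124 + (1−p*)·0.4373]/1.22 = 0.2011. B = V − Δ·S = 0.6932.
The time-0 hedge costs 0.2011, which is the no-arbitrage price.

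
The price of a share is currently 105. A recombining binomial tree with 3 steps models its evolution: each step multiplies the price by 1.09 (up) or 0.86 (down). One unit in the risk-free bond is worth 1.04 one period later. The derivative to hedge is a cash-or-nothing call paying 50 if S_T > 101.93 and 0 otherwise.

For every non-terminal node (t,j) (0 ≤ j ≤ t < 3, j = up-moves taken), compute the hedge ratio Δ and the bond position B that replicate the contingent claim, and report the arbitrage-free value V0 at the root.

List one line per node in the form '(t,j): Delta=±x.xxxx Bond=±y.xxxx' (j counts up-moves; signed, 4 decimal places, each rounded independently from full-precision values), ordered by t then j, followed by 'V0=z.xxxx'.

Risk-neutral probability p* = (R−d)/(u−d) = (1.04−0.86)/(1.09−0.86) = 0.7826.
At expiry t=3: V(3,0)=0.0000, V(3,1)=0.0000, V(3,2)=50.0000, V(3,3)=50.0000
  t=2,j=0: stock 77.6580 → up 84.6472 (V=0.0000), down 66.7859 (V=0.0000). Price 0.0000; hedge Δ=0.0000, bond B=0.0000.
  t=2,j=1: stock 98.4270 → up 107.2854 (V=50.0000), down 84.6472 (V=0.0000). Price 37.6254; hedge Δ=2.2087, bond B=-179.7659.
  t=2,j=2: stock 124.7505 → up 135.9780 (V=50.0000), down 107.2854 (V=50.0000). Price 48.0769; hedge Δ=0.0000, bond B=48.0769.
  t=1,j=0: stock 90.3000 → up 98.4270 (V=37.6254), down 77.6580 (V=0.0000). Price 28.3134; hedge Δ=1.8116, bond B=-135.2753.
  t=1,j=1: stock 114.4500 → up 124.7505 (V=48.0769), down 98.4270 (V=37.6254). Price 44.0431; hedge Δ=0.3970, bond B=-1.3982.
  t=0,j=0: stock 105.0000 → up 114.4500 (V=44.0431), down 90.3000 (V=28.3134). Price 39.0612; hedge Δ=0.6513, bond B=-29.3288.
Root portfolio cost Δ·105+B reproduces V0=39.0612.

(0,0): Delta=0.6513 Bond=-29.3288
(1,0): Delta=1.8116 Bond=-135.2753
(1,1): Delta=0.3970 Bond=-1.3982
(2,0): Delta=0.0000 Bond=0.0000
(2,1): Delta=2.2087 Bond=-179.7659
(2,2): Delta=0.0000 Bond=48.0769
V0=39.0612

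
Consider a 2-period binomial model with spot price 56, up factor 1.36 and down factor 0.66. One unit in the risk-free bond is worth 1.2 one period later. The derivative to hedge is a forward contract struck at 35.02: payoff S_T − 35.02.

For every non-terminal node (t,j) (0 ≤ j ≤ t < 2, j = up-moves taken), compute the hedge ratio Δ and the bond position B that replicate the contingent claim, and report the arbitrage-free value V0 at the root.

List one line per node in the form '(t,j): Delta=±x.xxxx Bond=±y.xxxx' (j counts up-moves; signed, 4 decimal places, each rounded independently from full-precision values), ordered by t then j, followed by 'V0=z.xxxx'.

Under the risk-neutral measure, an up-move has probability p* = (R−d)/(u−d) = 0.7714 and values discount at R = 1.2.
Payoff layer (t=2): V(2,0)=-10.6264, V(2,1)=15.2456, V(2,2)=68.5576
(1,0): S=36.9600. Δ = (V_up−V_dn)/(S_up−S_dn) = (15.2456−-10.6264)/(50.2656−24.3936) = 1.0000. V = [p*·15.2456 + (1−p*)·-10.6264]/1.2 = 7.7767. B = V − Δ·S = -29.1833.
(1,1): S=76.1600. Δ = (V_up−V_dn)/(S_up−S_dn) = (68.5576−15.2456)/(103.5776−50.2656) = 1.0000. V = [p*·68.5576 + (1−p*)·15.2456]/1.2 = 46.9767. B = V − Δ·S = -29.1833.
(0,0): S=56.0000. Δ = (V_up−V_dn)/(S_up−S_dn) = (46.9767−7.7767)/(76.1600−36.9600) = 1.0000. V = [p*·46.9767 + (1−p*)·7.7767]/1.2 = 31.6806. B = V − Δ·S = -24.3194.
The time-0 hedge costs 31.6806, which is the no-arbitrage price.

(0,0): Delta=1.0000 Bond=-24.3194
(1,0): Delta=1.0000 Bond=-29.1833
(1,1): Delta=1.0000 Bond=-29.1833
V0=31.6806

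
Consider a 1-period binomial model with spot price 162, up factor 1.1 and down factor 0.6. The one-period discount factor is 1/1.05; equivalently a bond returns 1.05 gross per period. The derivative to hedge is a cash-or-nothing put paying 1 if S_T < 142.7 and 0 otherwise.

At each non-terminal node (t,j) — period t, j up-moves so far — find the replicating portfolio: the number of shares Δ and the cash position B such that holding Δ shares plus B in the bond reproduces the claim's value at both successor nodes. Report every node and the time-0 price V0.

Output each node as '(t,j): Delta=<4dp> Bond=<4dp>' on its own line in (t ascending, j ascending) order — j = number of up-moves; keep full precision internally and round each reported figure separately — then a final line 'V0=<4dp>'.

(0,0): Delta=-0.0123 Bond=2.0952
V0=0.0952

The replicating-portfolio and risk-neutral prices coincide; use p* = (1.05−0.6)/(1.1−0.6) = 0.9000 for the latter.
Terminal values V(1,·): V(1,0)=1.0000, V(1,1)=0.0000
Node (0,0) S=162.0000: V=(p*·0.0000+(1−p*)·1.0000)/1.05=0.0952; Δ=(0.0000−1.0000)/(178.2000−97.2000)=-0.0123; B=V−Δ·S=2.0952
Self-financing check: at every node Δ·S+B equals the discounted successor values.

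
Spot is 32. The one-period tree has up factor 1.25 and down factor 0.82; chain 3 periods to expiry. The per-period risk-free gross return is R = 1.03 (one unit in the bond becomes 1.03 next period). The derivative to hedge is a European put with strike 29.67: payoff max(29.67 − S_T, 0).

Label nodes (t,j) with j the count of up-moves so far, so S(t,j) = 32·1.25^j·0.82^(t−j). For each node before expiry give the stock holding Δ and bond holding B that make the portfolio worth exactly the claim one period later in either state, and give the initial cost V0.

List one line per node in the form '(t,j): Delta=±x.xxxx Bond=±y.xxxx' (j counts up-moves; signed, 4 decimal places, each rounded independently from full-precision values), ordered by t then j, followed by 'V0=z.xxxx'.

(0,0): Delta=-0.2609 Bond=10.7953
(1,0): Delta=-0.5239 Bond=18.0207
(1,1): Delta=-0.0801 Bond=3.8889
(2,0): Delta=-1.0000 Bond=28.8058
(2,1): Delta=-0.1967 Bond=7.8291
(2,2): Delta=0.0000 Bond=0.0000
V0=2.4475

Under the risk-neutral measure, an up-move has probability p* = (R−d)/(u−d) = 0.4884 and values discount at R = 1.03.
Payoff layer (t=3): V(3,0)=12.0262, V(3,1)=2.7740, V(3,2)=0.0000, V(3,3)=0.0000
Node (2,0) S=21.5168: V=(p*·2.7740+(1−p*)·12.0262)/1.03=7.2890; Δ=(2.7740−12.0262)/(26.8960−17.6438)=-1.0000; B=V−Δ·S=28.8058
Node (2,1) S=32.8000: V=(p*·0.0000+(1−p*)·2.7740)/1.03=1.3779; Δ=(0.0000−2.7740)/(41.0000−26.8960)=-0.1967; B=V−Δ·S=7.8291
Node (2,2) S=50.0000: V=(p*·0.0000+(1−p*)·0.0000)/1.03=0.0000; Δ=(0.0000−0.0000)/(62.5000−41.0000)=0.0000; B=V−Δ·S=0.0000
Node (1,0) S=26.2400: V=(p*·1.3779+(1−p*)·7.2890)/1.03=4.2740; Δ=(1.3779−7.2890)/(32.8000−21.5168)=-0.5239; B=V−Δ·S=18.0207
Node (1,1) S=40.0000: V=(p*·0.0000+(1−p*)·1.3779)/1.03=0.6844; Δ=(0.0000−1.3779)/(50.0000−32.8000)=-0.0801; B=V−Δ·S=3.8889
Node (0,0) S=32.0000: V=(p*·0.6844+(1−p*)·4.2740)/1.03=2.4475; Δ=(0.6844−4.2740)/(40.0000−26.2400)=-0.2609; B=V−Δ·S=10.7953
Each (Δ,B) replicates both successor values, so the strategy is self-financing and V0 is arbitrage-free.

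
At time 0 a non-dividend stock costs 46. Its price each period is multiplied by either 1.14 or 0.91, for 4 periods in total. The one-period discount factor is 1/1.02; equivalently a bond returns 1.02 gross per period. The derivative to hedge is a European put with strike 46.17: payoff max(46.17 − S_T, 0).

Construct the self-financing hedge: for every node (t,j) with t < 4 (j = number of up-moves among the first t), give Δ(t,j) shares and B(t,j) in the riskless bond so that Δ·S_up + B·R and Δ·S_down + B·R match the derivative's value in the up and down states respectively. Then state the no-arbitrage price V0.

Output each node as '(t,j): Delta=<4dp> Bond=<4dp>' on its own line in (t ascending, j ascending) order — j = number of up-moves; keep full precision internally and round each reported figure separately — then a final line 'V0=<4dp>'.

Since d<R<u, set p* = (R−d)/(u−d) = 0.4783; price each node as the discounted p*-expectation of its children.
At expiry t=4: V(4,0)=14.6255, V(4,1)=6.6527, V(4,2)=0.0000, V(4,3)=0.0000, V(4,4)=0.0000
  t=3,j=0: stock 34.6643 → up 39.5173 (V=6.6527), down 31.5445 (V=14.6255). Price 10.6004; hedge Δ=-1.0000, bond B=45.2647.
  t=3,j=1: stock 43.4256 → up 49.5051 (V=0.0000), down 39.5173 (V=6.6527). Price 3.4029; hedge Δ=-0.6661, bond B=32.3279.
  t=3,j=2: stock 54.4013 → up 62.0174 (V=0.0000), down 49.5051 (V=0.0000). Price 0.0000; hedge Δ=0.0000, bond B=0.0000.
  t=3,j=3: stock 68.1510 → up 77.6922 (V=0.0000), down 62.0174 (V=0.0000). Price 0.0000; hedge Δ=0.0000, bond B=0.0000.
  t=2,j=0: stock 38.0926 → up 43.4256 (V=3.4029), down 34.6643 (V=10.6004). Price 7.0178; hedge Δ=-0.8215, bond B=38.3113.
  t=2,j=1: stock 47.7204 → up 54.4013 (V=0.0000), down 43.4256 (V=3.4029). Price 1.7406; hedge Δ=-0.3100, bond B=16.5360.
  t=2,j=2: stock 59.7816 → up 68.1510 (V=0.0000), down 54.4013 (V=0.0000). Price 0.0000; hedge Δ=0.0000, bond B=0.0000.
  t=1,j=0: stock 41.8600 → up 47.7204 (V=1.7406), down 38.0926 (V=7.0178). Price 4.4058; hedge Δ=-0.5481, bond B=27.3500.
  t=1,j=1: stock 52.4400 → up 59.7816 (V=0.0000), down 47.7204 (V=1.7406). Price 0.8903; hedge Δ=-0.1443, bond B=8.4583.
  t=0,j=0: stock 46.0000 → up 52.4400 (V=0.8903), down 41.8600 (V=4.4058). Price 2.6711; hedge Δ=-0.3323, bond B=17.9557.
Check: Δ(0,0)·S0 + B(0,0) = 2.6711 = V0.

(0,0): Delta=-0.3323 Bond=17.9557
(1,0): Delta=-0.5481 Bond=27.3500
(1,1): Delta=-0.1443 Bond=8.4583
(2,0): Delta=-0.8215 Bond=38.3113
(2,1): Delta=-0.3100 Bond=16.5360
(2,2): Delta=0.0000 Bond=0.0000
(3,0): Delta=-1.0000 Bond=45.2647
(3,1): Delta=-0.6661 Bond=32.3279
(3,2): Delta=0.0000 Bond=0.0000
(3,3): Delta=0.0000 Bond=0.0000
V0=2.6711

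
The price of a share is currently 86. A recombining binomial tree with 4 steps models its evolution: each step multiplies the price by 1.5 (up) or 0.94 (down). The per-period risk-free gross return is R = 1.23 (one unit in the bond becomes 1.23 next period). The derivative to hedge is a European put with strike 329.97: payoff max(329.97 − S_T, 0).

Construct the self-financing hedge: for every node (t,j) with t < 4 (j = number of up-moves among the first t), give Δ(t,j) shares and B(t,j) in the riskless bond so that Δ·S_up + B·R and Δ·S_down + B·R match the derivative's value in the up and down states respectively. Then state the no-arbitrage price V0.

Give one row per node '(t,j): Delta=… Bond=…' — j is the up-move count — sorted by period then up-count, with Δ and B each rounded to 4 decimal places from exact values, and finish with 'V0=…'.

(0,0): Delta=-0.8367 Bond=133.4279
(1,0): Delta=-1.0000 Bond=177.3206
(1,1): Delta=-0.7414 Bond=151.8226
(2,0): Delta=-1.0000 Bond=218.1043
(2,1): Delta=-1.0000 Bond=218.1043
(2,2): Delta=-0.5905 Bond=157.5422
(3,0): Delta=-1.0000 Bond=268.2683
(3,1): Delta=-1.0000 Bond=268.2683
(3,2): Delta=-1.0000 Bond=268.2683
(3,3): Delta=-0.3515 Bond=124.4229
V0=61.4750

No-arbitrage ⇒ martingale measure with p* = (R−d)/(u−d) = 0.5179.
Payoff layer (t=4): V(4,0)=262.8256, V(4,1)=222.8247, V(4,2)=158.9934, V(4,3)=57.1350, V(4,4)=0.0000
  t=3,j=0: stock 71.4302 → up 107.1453 (V=222.8247), down 67.1444 (V=262.8256). Price 196.8381; hedge Δ=-1.0000, bond B=268.2683.
  t=3,j=1: stock 113.9844 → up 170.9766 (V=158.9934), down 107.1453 (V=222.8247). Price 154.2839; hedge Δ=-1.0000, bond B=268.2683.
  t=3,j=2: stock 181.8900 → up 272.8350 (V=57.1350), down 170.9766 (V=158.9934). Price 86.3783; hedge Δ=-1.0000, bond B=268.2683.
  t=3,j=3: stock 290.2500 → up 435.3750 (V=0.0000), down 272.8350 (V=57.1350). Price 22.3961; hedge Δ=-0.3515, bond B=124.4229.
  t=2,j=0: stock 75.9896 → up 113.9844 (V=154.2839), down 71.4302 (V=196.8381). Price 142.1147; hedge Δ=-1.0000, bond B=218.1043.
  t=2,j=1: stock 121.2600 → up 181.8900 (V=86.3783), down 113.9844 (V=154.2839). Price 96.8443; hedge Δ=-1.0000, bond B=218.1043.
  t=2,j=2: stock 193.5000 → up 290.2500 (V=22.3961), down 181.8900 (V=86.3783). Price 43.2883; hedge Δ=-0.5905, bond B=157.5422.
  t=1,j=0: stock 80.8400 → up 121.2600 (V=96.8443), down 75.9896 (V=142.1147). Price 96.4806; hedge Δ=-1.0000, bond B=177.3206.
  t=1,j=1: stock 129.0000 → up 193.5000 (V=43.2883), down 121.2600 (V=96.8443). Price 56.1870; hedge Δ=-0.7414, bond B=151.8226.
  t=0,j=0: stock 86.0000 → up 129.0000 (V=56.1870), down 80.8400 (V=96.4806). Price 61.4750; hedge Δ=-0.8367, bond B=133.4279.
Self-financing check: at every node Δ·S+B equals the discounted successor values.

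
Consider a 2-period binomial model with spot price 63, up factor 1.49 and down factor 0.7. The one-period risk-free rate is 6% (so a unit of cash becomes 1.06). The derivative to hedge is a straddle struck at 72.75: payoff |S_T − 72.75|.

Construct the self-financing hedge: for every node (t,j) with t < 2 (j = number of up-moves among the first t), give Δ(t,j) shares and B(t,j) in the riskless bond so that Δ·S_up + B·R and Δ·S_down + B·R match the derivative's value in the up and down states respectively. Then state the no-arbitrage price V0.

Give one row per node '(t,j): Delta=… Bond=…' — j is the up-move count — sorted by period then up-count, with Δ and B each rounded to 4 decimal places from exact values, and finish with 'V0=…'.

No-arbitrage ⇒ martingale measure with p* = (R−d)/(u−d) = 0.4557.
Payoff layer (t=2): V(2,0)=41.8800, V(2,1)=7.0410, V(2,2)=67.1163
  t=1,j=0: stock 44.1000 → up 65.7090 (V=7.0410), down 30.8700 (V=41.8800). Price 24.5321; hedge Δ=-1.0000, bond B=68.6321.
  t=1,j=1: stock 93.8700 → up 139.8663 (V=67.1163), down 65.7090 (V=7.0410). Price 32.4689; hedge Δ=0.8101, bond B=-43.5757.
  t=0,j=0: stock 63.0000 → up 93.8700 (V=32.4689), down 44.1000 (V=24.5321). Price 26.5555; hedge Δ=0.1595, bond B=16.5089.
Check: Δ(0,0)·S0 + B(0,0) = 26.5555 = V0.

(0,0): Delta=0.1595 Bond=16.5089
(1,0): Delta=-1.0000 Bond=68.6321
(1,1): Delta=0.8101 Bond=-43.5757
V0=26.5555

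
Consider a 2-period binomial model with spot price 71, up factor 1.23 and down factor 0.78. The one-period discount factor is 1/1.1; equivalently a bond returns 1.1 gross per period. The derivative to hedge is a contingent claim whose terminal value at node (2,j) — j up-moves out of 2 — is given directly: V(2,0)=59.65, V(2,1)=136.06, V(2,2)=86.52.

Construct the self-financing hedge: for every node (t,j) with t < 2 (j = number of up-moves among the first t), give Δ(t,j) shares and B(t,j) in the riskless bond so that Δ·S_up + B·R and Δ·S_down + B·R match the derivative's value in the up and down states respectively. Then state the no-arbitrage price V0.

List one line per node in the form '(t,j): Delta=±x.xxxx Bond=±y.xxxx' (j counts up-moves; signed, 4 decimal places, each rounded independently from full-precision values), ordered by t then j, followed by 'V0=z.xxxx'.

Under the risk-neutral measure, an up-move has probability p* = (R−d)/(u−d) = 0.7111 and values discount at R = 1.1.
Payoff layer (t=2): V(2,0)=59.6500, V(2,1)=136.0600, V(2,2)=86.5200
  t=1,j=0: stock 55.3800 → up 68.1174 (V=136.0600), down 43.1964 (V=59.6500). Price 103.6236; hedge Δ=3.0661, bond B=-66.1764.
  t=1,j=1: stock 87.3300 → up 107.4159 (V=86.5200), down 68.1174 (V=136.0600). Price 91.6651; hedge Δ=-1.2606, bond B=201.7539.
  t=0,j=0: stock 71.0000 → up 87.3300 (V=91.6651), down 55.3800 (V=103.6236). Price 86.4725; hedge Δ=-0.3743, bond B=113.0471.
The time-0 hedge costs 86.4725, which is the no-arbitrage price.

(0,0): Delta=-0.3743 Bond=113.0471
(1,0): Delta=3.0661 Bond=-66.1764
(1,1): Delta=-1.2606 Bond=201.7539
V0=86.4725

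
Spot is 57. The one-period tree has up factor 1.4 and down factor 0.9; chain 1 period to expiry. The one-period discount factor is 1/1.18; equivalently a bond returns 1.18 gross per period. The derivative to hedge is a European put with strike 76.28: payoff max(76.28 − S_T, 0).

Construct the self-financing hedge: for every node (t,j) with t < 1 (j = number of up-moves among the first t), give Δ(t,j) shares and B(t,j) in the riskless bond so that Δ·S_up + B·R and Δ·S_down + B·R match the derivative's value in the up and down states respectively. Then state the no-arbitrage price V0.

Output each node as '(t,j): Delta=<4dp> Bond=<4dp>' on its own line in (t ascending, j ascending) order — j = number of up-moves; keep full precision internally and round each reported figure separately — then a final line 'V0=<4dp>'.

(0,0): Delta=-0.8765 Bond=59.2746
V0=9.3146

Under the risk-neutral measure, an up-move has probability p* = (R−d)/(u−d) = 0.5600 and values discount at R = 1.18.
Terminal values V(1,·): V(1,0)=24.9800, V(1,1)=0.0000
  t=0,j=0: stock 57.0000 → up 79.8000 (V=0.0000), down 51.3000 (V=24.9800). Price 9.3146; hedge Δ=-0.8765, bond B=59.2746.
The time-0 hedge costs 9.3146, which is the no-arbitrage price.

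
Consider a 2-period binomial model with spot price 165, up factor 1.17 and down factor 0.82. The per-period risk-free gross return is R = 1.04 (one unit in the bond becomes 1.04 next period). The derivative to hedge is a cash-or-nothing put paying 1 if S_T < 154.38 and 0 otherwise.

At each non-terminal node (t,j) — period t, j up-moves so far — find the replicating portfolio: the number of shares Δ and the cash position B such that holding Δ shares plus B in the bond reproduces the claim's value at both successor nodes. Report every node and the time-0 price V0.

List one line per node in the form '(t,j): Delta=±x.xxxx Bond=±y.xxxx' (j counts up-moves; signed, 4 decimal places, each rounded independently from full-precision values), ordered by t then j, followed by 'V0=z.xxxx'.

(0,0): Delta=-0.0062 Bond=1.1480
(1,0): Delta=-0.0211 Bond=3.2143
(1,1): Delta=0.0000 Bond=0.0000
V0=0.1276

Under the risk-neutral measure, an up-move has probability p* = (R−d)/(u−d) = 0.6286 and values discount at R = 1.04.
Payoff layer (t=2): V(2,0)=1.0000, V(2,1)=0.0000, V(2,2)=0.0000
(1,0): S=135.3000. Δ = (V_up−V_dn)/(S_up−S_dn) = (0.0000−1.0000)/(158.3010−110.9460) = -0.0211. V = [p*·0.0000 + (1−p*)·1.0000]/1.04 = 0.3571. B = V − Δ·S = 3.2143.
(1,1): S=193.0500. Δ = (V_up−V_dn)/(S_up−S_dn) = (0.0000−0.0000)/(225.8685−158.3010) = 0.0000. V = [p*·0.0000 + (1−p*)·0.0000]/1.04 = 0.0000. B = V − Δ·S = 0.0000.
(0,0): S=165.0000. Δ = (V_up−V_dn)/(S_up−S_dn) = (0.0000−0.3571)/(193.0500−135.3000) = -0.0062. V = [p*·0.0000 + (1−p*)·0.3571]/1.04 = 0.1276. B = V − Δ·S = 1.1480.
Self-financing check: at every node Δ·S+B equals the discounted successor values.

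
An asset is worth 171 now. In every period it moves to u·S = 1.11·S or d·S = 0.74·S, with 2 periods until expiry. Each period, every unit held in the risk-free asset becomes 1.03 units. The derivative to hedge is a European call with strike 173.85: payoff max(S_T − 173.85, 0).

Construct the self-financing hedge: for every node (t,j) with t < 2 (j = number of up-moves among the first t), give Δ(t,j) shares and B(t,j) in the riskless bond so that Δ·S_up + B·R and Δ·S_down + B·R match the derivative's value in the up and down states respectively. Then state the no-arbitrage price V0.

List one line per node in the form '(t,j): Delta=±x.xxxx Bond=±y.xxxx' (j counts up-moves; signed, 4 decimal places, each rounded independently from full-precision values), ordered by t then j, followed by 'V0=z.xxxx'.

(0,0): Delta=0.4431 Bond=-54.4328
(1,0): Delta=0.0000 Bond=0.0000
(1,1): Delta=0.5246 Bond=-71.5322
V0=21.3318

Risk-neutral probability p* = (R−d)/(u−d) = (1.03−0.74)/(1.11−0.74) = 0.7838.
At expiry t=2: V(2,0)=0.0000, V(2,1)=0.0000, V(2,2)=36.8391
  t=1,j=0: stock 126.5400 → up 140.4594 (V=0.0000), down 93.6396 (V=0.0000). Price 0.0000; hedge Δ=0.0000, bond B=0.0000.
  t=1,j=1: stock 189.8100 → up 210.6891 (V=36.8391), down 140.4594 (V=0.0000). Price 28.0329; hedge Δ=0.5246, bond B=-71.5322.
  t=0,j=0: stock 171.0000 → up 189.8100 (V=28.0329), down 126.5400 (V=0.0000). Price 21.3318; hedge Δ=0.4431, bond B=-54.4328.
Self-financing check: at every node Δ·S+B equals the discounted successor values.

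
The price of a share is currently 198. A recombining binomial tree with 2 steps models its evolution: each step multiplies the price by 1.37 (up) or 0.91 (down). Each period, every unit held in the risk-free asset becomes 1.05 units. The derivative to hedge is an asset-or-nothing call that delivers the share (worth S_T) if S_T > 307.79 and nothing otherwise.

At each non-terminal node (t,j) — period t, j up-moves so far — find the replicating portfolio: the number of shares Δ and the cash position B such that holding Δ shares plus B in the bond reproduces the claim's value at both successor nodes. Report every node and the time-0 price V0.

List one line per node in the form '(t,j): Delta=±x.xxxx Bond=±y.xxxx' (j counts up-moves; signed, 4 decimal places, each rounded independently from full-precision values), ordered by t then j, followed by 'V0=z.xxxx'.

(0,0): Delta=1.1827 Bond=-202.9465
(1,0): Delta=0.0000 Bond=0.0000
(1,1): Delta=2.9783 Bond=-700.1653
V0=31.2225

Since d<R<u, set p* = (R−d)/(u−d) = 0.3043; price each node as the discounted p*-expectation of its children.
At expiry t=2: V(2,0)=0.0000, V(2,1)=0.0000, V(2,2)=371.6262
  t=1,j=0: stock 180.1800 → up 246.8466 (V=0.0000), down 163.9638 (V=0.0000). Price 0.0000; hedge Δ=0.0000, bond B=0.0000.
  t=1,j=1: stock 271.2600 → up 371.6262 (V=371.6262), down 246.8466 (V=0.0000). Price 107.7177; hedge Δ=2.9783, bond B=-700.1653.
  t=0,j=0: stock 198.0000 → up 271.2600 (V=107.7177), down 180.1800 (V=0.0000). Price 31.2225; hedge Δ=1.1827, bond B=-202.9465.
Check: Δ(0,0)·S0 + B(0,0) = 31.2225 = V0.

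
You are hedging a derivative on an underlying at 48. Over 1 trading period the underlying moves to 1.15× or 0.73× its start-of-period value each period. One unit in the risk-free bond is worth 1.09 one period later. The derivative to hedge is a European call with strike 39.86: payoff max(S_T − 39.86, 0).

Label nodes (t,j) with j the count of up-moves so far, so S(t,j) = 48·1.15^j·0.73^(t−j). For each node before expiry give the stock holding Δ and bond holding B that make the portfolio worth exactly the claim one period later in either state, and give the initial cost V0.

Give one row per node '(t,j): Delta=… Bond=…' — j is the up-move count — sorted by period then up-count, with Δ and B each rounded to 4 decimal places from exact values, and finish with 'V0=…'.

(0,0): Delta=0.7609 Bond=-24.4609
V0=12.0629

Since d<R<u, set p* = (R−d)/(u−d) = 0.8571; price each node as the discounted p*-expectation of its children.
Terminal payoffs: V(1,0)=0.0000, V(1,1)=15.3400
  t=0,j=0: stock 48.0000 → up 55.2000 (V=15.3400), down 35.0400 (V=0.0000). Price 12.0629; hedge Δ=0.7609, bond B=-24.4609.
Check: Δ(0,0)·S0 + B(0,0) = 12.0629 = V0.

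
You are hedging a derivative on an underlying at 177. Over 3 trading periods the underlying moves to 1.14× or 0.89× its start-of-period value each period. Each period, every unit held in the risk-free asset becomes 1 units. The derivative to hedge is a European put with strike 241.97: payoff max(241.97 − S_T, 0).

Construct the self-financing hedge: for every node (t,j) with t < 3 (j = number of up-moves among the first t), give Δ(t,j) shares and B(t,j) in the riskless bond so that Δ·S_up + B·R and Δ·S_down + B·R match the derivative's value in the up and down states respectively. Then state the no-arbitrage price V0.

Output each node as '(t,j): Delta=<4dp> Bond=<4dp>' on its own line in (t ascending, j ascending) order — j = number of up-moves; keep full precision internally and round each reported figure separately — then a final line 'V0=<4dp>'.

No-arbitrage ⇒ martingale measure with p* = (R−d)/(u−d) = 0.4400.
Payoff layer (t=3): V(3,0)=117.1905, V(3,1)=82.1401, V(3,2)=37.2440, V(3,3)=0.0000
(2,0): S=140.2017. Δ = (V_up−V_dn)/(S_up−S_dn) = (82.1401−117.1905)/(159.8299−124.7795) = -1.0000. V = [p*·82.1401 + (1−p*)·117.1905]/1 = 101.7683. B = V − Δ·S = 241.9700.
(2,1): S=179.5842. Δ = (V_up−V_dn)/(S_up−S_dn) = (37.2440−82.1401)/(204.7260−159.8299) = -1.0000. V = [p*·37.2440 + (1−p*)·82.1401]/1 = 62.3858. B = V − Δ·S = 241.9700.
(2,2): S=230.0292. Δ = (V_up−V_dn)/(S_up−S_dn) = (0.0000−37.2440)/(262.2333−204.7260) = -0.6476. V = [p*·0.0000 + (1−p*)·37.2440]/1 = 20.8566. B = V − Δ·S = 169.8327.
(1,0): S=157.5300. Δ = (V_up−V_dn)/(S_up−S_dn) = (62.3858−101.7683)/(179.5842−140.2017) = -1.0000. V = [p*·62.3858 + (1−p*)·101.7683]/1 = 84.4400. B = V − Δ·S = 241.9700.
(1,1): S=201.7800. Δ = (V_up−V_dn)/(S_up−S_dn) = (20.8566−62.3858)/(230.0292−179.5842) = -0.8233. V = [p*·20.8566 + (1−p*)·62.3858]/1 = 44.1130. B = V − Δ·S = 210.2296.
(0,0): S=177.0000. Δ = (V_up−V_dn)/(S_up−S_dn) = (44.1130−84.4400)/(201.7800−157.5300) = -0.9113. V = [p*·44.1130 + (1−p*)·84.4400]/1 = 66.6961. B = V − Δ·S = 228.0042.
Check: Δ(0,0)·S0 + B(0,0) = 66.6961 = V0.

(0,0): Delta=-0.9113 Bond=228.0042
(1,0): Delta=-1.0000 Bond=241.9700
(1,1): Delta=-0.8233 Bond=210.2296
(2,0): Delta=-1.0000 Bond=241.9700
(2,1): Delta=-1.0000 Bond=241.9700
(2,2): Delta=-0.6476 Bond=169.8327
V0=66.6961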